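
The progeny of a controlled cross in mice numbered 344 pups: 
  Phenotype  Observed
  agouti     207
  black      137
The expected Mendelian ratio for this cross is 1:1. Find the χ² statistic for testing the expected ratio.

Total ratio parts = 2. Expected numbers out of 344:
  agouti: 344 × 1/2 = 172
  black: 344 × 1/2 = 172
χ² = Σ (O − E)² / E
  agouti: (207 − 172)² / 172 = 7.1221
  black: (137 − 172)² / 172 = 7.1221
χ² = 7.1221 + 7.1221 = 14.2442 ≈ 14.244

14.244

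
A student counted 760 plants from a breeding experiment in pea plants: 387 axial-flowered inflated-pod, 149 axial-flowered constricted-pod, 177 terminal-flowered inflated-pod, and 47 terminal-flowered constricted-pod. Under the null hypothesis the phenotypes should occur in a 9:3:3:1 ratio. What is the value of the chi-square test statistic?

Total ratio parts = 16. Expected numbers out of 760:
  axial-flowered inflated-pod: 760 × 9/16 = 427.5
  axial-flowered constricted-pod: 760 × 3/16 = 142.5
  terminal-flowered inflated-pod: 760 × 3/16 = 142.5
  terminal-flowered constricted-pod: 760 × 1/16 = 47.5
χ² = Σ (O − E)² / E
  axial-flowered inflated-pod: (387 − 427.5)² / 427.5 = 3.8368
  axial-flowered constricted-pod: (149 − 142.5)² / 142.5 = 0.2965
  terminal-flowered inflated-pod: (177 − 142.5)² / 142.5 = 8.3526
  terminal-flowered constricted-pod: (47 − 47.5)² / 47.5 = 0.0053
χ² = 3.8368 + 0.2965 + 8.3526 + 0.0053 = 12.4912 ≈ 12.491

12.491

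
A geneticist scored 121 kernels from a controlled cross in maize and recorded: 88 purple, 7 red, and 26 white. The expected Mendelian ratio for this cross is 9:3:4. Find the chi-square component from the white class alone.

0.597

Expected counts for N = 121 under a 9:3:4 ratio (total parts = 16):
  purple: 121 × 9/16 = 68.0625
  red: 121 × 3/16 = 22.6875
  white: 121 × 4/16 = 30.25
Contribution of white: (26 − 30.25)² / 30.25 = 0.5971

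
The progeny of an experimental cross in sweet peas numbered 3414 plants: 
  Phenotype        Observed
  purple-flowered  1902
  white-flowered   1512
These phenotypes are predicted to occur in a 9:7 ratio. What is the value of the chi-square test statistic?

0.402

Under the 9:7 hypothesis (Σ ratio = 16, N = 3414):
  purple-flowered: 3414 × 9/16 = 1920.375
  white-flowered: 3414 × 7/16 = 1493.625
χ² = Σ (O − E)² / E
  purple-flowered: (1902 − 1920.375)² / 1920.375 = 0.1758
  white-flowered: (1512 − 1493.625)² / 1493.625 = 0.2261
χ² = 0.1758 + 0.2261 = 0.4019 ≈ 0.402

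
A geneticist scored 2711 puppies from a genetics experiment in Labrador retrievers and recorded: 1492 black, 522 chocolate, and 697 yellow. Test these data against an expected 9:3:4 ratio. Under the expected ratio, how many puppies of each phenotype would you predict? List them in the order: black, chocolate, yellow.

1524.9375, 508.3125, 677.75

Total ratio parts = 16. Expected numbers out of 2711:
  black: 2711 × 9/16 = 1524.9375
  chocolate: 2711 × 3/16 = 508.3125
  yellow: 2711 × 4/16 = 677.75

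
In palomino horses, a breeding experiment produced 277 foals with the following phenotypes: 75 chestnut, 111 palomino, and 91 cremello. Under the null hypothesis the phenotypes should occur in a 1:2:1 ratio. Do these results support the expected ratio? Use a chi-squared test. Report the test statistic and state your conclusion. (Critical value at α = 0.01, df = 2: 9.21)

12.769; not consistent

Under the 1:2:1 hypothesis (Σ ratio = 4, N = 277):
  chestnut: 277 × 1/4 = 69.25
  palomino: 277 × 2/4 = 138.5
  cremello: 277 × 1/4 = 69.25
χ² = Σ (O − E)² / E
  chestnut: (75 − 69.25)² / 69.25 = 0.4774
  palomino: (111 − 138.5)² / 138.5 = 5.4603
  cremello: (91 − 69.25)² / 69.25 = 6.8312
χ² = 0.4774 + 5.4603 + 6.8312 = 12.7689 ≈ 12.769
Degrees of freedom = 3 − 1 = 2; critical value at α = 0.01 is 9.21.
Since 12.769 > 9.21, we reject the null hypothesis — the data do not fit the 1:2:1 ratio.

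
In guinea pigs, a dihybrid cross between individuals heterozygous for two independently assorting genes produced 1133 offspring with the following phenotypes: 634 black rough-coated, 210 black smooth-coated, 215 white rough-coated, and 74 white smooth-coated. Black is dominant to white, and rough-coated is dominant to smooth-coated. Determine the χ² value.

A dihybrid F₂ with independent assortment and complete dominance at both loci gives a 9:3:3:1 phenotypic ratio.
The 9:3:3:1 ratio has 16 parts, so with N = 1133 the expected counts are:
  black rough-coated: 1133 × 9/16 = 637.3125
  black smooth-coated: 1133 × 3/16 = 212.4375
  white rough-coated: 1133 × 3/16 = 212.4375
  white smooth-coated: 1133 × 1/16 = 70.8125
χ² = Σ (O − E)² / E
  black rough-coated: (634 − 637.3125)² / 637.3125 = 0.0172
  black smooth-coated: (210 − 212.4375)² / 212.4375 = 0.0280
  white rough-coated: (215 − 212.4375)² / 212.4375 = 0.0309
  white smooth-coated: (74 − 70.8125)² / 70.8125 = 0.1435
χ² = 0.0172 + 0.0280 + 0.0309 + 0.1435 = 0.2196 ≈ 0.220

0.220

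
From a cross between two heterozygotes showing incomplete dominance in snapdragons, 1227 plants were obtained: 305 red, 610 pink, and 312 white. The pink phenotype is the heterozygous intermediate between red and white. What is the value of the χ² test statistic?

0.120

With incomplete dominance, a heterozygote × heterozygote cross gives a 1:2:1 phenotypic ratio.
Under the 1:2:1 hypothesis (Σ ratio = 4, N = 1227):
  red: 1227 × 1/4 = 306.75
  pink: 1227 × 2/4 = 613.5
  white: 1227 × 1/4 = 306.75
χ² = Σ (O − E)² / E
  red: (305 − 306.75)² / 306.75 = 0.0100
  pink: (610 − 613.5)² / 613.5 = 0.0200
  white: (312 − 306.75)² / 306.75 = 0.0899
χ² = 0.0100 + 0.0200 + 0.0899 = 0.1199 ≈ 0.120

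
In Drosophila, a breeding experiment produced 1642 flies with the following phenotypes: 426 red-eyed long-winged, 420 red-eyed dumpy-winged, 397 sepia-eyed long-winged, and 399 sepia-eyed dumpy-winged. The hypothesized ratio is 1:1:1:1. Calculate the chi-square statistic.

1.571

The 1:1:1:1 ratio has 4 parts, so with N = 1642 the expected counts are:
  red-eyed long-winged: 1642 × 1/4 = 410.5
  red-eyed dumpy-winged: 1642 × 1/4 = 410.5
  sepia-eyed long-winged: 1642 × 1/4 = 410.5
  sepia-eyed dumpy-winged: 1642 × 1/4 = 410.5
χ² = Σ (O − E)² / E
  red-eyed long-winged: (426 − 410.5)² / 410.5 = 0.5853
  red-eyed dumpy-winged: (420 − 410.5)² / 410.5 = 0.2199
  sepia-eyed long-winged: (397 − 410.5)² / 410.5 = 0.4440
  sepia-eyed dumpy-winged: (399 − 410.5)² / 410.5 = 0.3222
χ² = 0.5853 + 0.2199 + 0.4440 + 0.3222 = 1.5714 ≈ 1.571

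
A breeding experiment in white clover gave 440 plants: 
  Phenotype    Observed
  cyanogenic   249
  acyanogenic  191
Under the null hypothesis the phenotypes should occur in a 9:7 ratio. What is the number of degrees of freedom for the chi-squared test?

1

A goodness-of-fit test with 2 phenotype classes has df = 2 − 1 = 1.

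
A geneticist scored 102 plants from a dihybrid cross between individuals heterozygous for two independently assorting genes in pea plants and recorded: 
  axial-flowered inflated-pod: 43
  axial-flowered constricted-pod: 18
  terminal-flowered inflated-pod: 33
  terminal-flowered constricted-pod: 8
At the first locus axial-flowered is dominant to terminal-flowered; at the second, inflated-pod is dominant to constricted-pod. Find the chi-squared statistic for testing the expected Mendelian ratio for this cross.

14.148

A dihybrid F₂ with independent assortment and complete dominance at both loci gives a 9:3:3:1 phenotypic ratio.
Total ratio parts = 16. Expected numbers out of 102:
  axial-flowered inflated-pod: 102 × 9/16 = 57.375
  axial-flowered constricted-pod: 102 × 3/16 = 19.125
  terminal-flowered inflated-pod: 102 × 3/16 = 19.125
  terminal-flowered constricted-pod: 102 × 1/16 = 6.375
χ² = Σ (O − E)² / E
  axial-flowered inflated-pod: (43 − 57.375)² / 57.375 = 3.6016
  axial-flowered constricted-pod: (18 − 19.125)² / 19.125 = 0.0662
  terminal-flowered inflated-pod: (33 − 19.125)² / 19.125 = 10.0662
  terminal-flowered constricted-pod: (8 − 6.375)² / 6.375 = 0.4142
χ² = 3.6016 + 0.0662 + 10.0662 + 0.4142 = 14.1482 ≈ 14.148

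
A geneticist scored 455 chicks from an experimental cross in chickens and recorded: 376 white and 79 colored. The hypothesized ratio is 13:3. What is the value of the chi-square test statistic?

Under the 13:3 hypothesis (Σ ratio = 16, N = 455):
  white: 455 × 13/16 = 369.6875
  colored: 455 × 3/16 = 85.3125
χ² = Σ (O − E)² / E
  white: (376 − 369.6875)² / 369.6875 = 0.1078
  colored: (79 − 85.3125)² / 85.3125 = 0.4671
χ² = 0.1078 + 0.4671 = 0.5749 ≈ 0.575

0.575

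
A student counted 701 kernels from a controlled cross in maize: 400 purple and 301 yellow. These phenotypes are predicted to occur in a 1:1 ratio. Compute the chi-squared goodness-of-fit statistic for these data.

13.981

Total ratio parts = 2. Expected numbers out of 701:
  purple: 701 × 1/2 = 350.5
  yellow: 701 × 1/2 = 350.5
χ² = Σ (O − E)² / E
  purple: (400 − 350.5)² / 350.5 = 6.9907
  yellow: (301 − 350.5)² / 350.5 = 6.9907
χ² = 6.9907 + 6.9907 = 13.9814 ≈ 13.981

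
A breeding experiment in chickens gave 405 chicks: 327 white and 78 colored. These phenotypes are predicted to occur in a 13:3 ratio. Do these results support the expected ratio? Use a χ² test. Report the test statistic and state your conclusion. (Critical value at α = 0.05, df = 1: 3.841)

0.069; consistent

Under the 13:3 hypothesis (Σ ratio = 16, N = 405):
  white: 405 × 13/16 = 329.0625
  colored: 405 × 3/16 = 75.9375
χ² = Σ (O − E)² / E
  white: (327 − 329.0625)² / 329.0625 = 0.0129
  colored: (78 − 75.9375)² / 75.9375 = 0.0560
χ² = 0.0129 + 0.0560 = 0.0689 ≈ 0.069
Degrees of freedom = 2 − 1 = 1; critical value at α = 0.05 is 3.841.
Since 0.069 < 3.841, we fail to reject the null hypothesis — the data are consistent with the 13:3 ratio.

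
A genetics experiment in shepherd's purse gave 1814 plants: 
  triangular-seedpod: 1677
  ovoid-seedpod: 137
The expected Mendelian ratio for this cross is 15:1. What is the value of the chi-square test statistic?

5.251

The 15:1 ratio has 16 parts, so with N = 1814 the expected counts are:
  triangular-seedpod: 1814 × 15/16 = 1700.625
  ovoid-seedpod: 1814 × 1/16 = 113.375
χ² = Σ (O − E)² / E
  triangular-seedpod: (1677 − 1700.625)² / 1700.625 = 0.3282
  ovoid-seedpod: (137 − 113.375)² / 113.375 = 4.9230
χ² = 0.3282 + 4.9230 = 5.2512 ≈ 5.251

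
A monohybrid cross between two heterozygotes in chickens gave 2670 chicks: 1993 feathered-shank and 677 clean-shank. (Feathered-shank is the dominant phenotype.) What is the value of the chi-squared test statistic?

For a monohybrid cross between heterozygotes with complete dominance, the expected phenotypic ratio is 3:1.
The 3:1 ratio has 4 parts, so with N = 2670 the expected counts are:
  feathered-shank: 2670 × 3/4 = 2002.5
  clean-shank: 2670 × 1/4 = 667.5
χ² = Σ (O − E)² / E
  feathered-shank: (1993 − 2002.5)² / 2002.5 = 0.0451
  clean-shank: (677 − 667.5)² / 667.5 = 0.1352
χ² = 0.0451 + 0.1352 = 0.1803 ≈ 0.180

0.180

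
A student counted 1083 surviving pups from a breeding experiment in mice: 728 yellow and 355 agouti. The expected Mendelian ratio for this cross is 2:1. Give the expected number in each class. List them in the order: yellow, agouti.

The 2:1 ratio has 3 parts, so with N = 1083 the expected counts are:
  yellow: 1083 × 2/3 = 722
  agouti: 1083 × 1/3 = 361

722, 361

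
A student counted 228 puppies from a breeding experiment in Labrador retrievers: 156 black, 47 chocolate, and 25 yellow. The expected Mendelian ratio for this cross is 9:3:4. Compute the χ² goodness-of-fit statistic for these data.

24.392

Total ratio parts = 16. Expected numbers out of 228:
  black: 228 × 9/16 = 128.25
  chocolate: 228 × 3/16 = 42.75
  yellow: 228 × 4/16 = 57
χ² = Σ (O − E)² / E
  black: (156 − 128.25)² / 128.25 = 6.0044
  chocolate: (47 − 42.75)² / 42.75 = 0.4225
  yellow: (25 − 57)² / 57 = 17.9649
χ² = 6.0044 + 0.4225 + 17.9649 = 24.3918 ≈ 24.392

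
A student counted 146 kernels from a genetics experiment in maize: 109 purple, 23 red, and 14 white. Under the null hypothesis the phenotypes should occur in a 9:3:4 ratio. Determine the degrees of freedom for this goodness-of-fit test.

A goodness-of-fit test with 3 phenotype classes has df = 3 − 1 = 2.

2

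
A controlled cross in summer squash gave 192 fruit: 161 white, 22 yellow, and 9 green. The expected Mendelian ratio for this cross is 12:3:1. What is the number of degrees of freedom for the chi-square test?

A goodness-of-fit test with 3 phenotype classes has df = 3 − 1 = 2.

2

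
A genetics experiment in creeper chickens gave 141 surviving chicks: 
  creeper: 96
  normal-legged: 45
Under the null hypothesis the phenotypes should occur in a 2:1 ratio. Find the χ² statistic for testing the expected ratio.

Total ratio parts = 3. Expected numbers out of 141:
  creeper: 141 × 2/3 = 94
  normal-legged: 141 × 1/3 = 47
χ² = Σ (O − E)² / E
  creeper: (96 − 94)² / 94 = 0.0426
  normal-legged: (45 − 47)² / 47 = 0.0851
χ² = 0.0426 + 0.0851 = 0.1277 ≈ 0.128

0.128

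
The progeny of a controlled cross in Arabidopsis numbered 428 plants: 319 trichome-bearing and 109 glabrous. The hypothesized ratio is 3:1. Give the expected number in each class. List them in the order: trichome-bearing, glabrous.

321, 107

Expected counts for N = 428 under a 3:1 ratio (total parts = 4):
  trichome-bearing: 428 × 3/4 = 321
  glabrous: 428 × 1/4 = 107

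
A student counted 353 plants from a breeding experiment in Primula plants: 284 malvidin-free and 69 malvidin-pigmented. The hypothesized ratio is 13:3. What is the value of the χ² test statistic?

0.147

Under the 13:3 hypothesis (Σ ratio = 16, N = 353):
  malvidin-free: 353 × 13/16 = 286.8125
  malvidin-pigmented: 353 × 3/16 = 66.1875
χ² = Σ (O − E)² / E
  malvidin-free: (284 − 286.8125)² / 286.8125 = 0.0276
  malvidin-pigmented: (69 − 66.1875)² / 66.1875 = 0.1195
χ² = 0.0276 + 0.1195 = 0.1471 ≈ 0.147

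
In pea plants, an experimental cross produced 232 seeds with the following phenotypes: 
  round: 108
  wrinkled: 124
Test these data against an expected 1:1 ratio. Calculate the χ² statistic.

1.103

Expected counts for N = 232 under a 1:1 ratio (total parts = 2):
  round: 232 × 1/2 = 116
  wrinkled: 232 × 1/2 = 116
χ² = Σ (O − E)² / E
  round: (108 − 116)² / 116 = 0.5517
  wrinkled: (124 − 116)² / 116 = 0.5517
χ² = 0.5517 + 0.5517 = 1.1034 ≈ 1.103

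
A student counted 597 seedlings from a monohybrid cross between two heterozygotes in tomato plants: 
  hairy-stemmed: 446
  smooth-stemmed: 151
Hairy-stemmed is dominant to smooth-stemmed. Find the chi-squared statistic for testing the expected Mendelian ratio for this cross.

0.027

For a monohybrid cross between heterozygotes with complete dominance, the expected phenotypic ratio is 3:1.
Expected counts for N = 597 under a 3:1 ratio (total parts = 4):
  hairy-stemmed: 597 × 3/4 = 447.75
  smooth-stemmed: 597 × 1/4 = 149.25
χ² = Σ (O − E)² / E
  hairy-stemmed: (446 − 447.75)² / 447.75 = 0.0068
  smooth-stemmed: (151 − 149.25)² / 149.25 = 0.0205
χ² = 0.0068 + 0.0205 = 0.0273 ≈ 0.027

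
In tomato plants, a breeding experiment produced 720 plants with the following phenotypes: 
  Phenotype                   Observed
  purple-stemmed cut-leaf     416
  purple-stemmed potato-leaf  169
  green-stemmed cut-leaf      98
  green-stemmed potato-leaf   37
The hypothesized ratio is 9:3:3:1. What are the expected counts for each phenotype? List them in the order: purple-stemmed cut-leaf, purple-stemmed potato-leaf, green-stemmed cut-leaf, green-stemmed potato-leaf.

The 9:3:3:1 ratio has 16 parts, so with N = 720 the expected counts are:
  purple-stemmed cut-leaf: 720 × 9/16 = 405
  purple-stemmed potato-leaf: 720 × 3/16 = 135
  green-stemmed cut-leaf: 720 × 3/16 = 135
  green-stemmed potato-leaf: 720 × 1/16 = 45

405, 135, 135, 45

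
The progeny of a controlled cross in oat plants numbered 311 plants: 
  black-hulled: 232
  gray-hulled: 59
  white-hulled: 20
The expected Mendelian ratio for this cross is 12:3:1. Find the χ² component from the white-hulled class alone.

Total ratio parts = 16. Expected numbers out of 311:
  black-hulled: 311 × 12/16 = 233.25
  gray-hulled: 311 × 3/16 = 58.3125
  white-hulled: 311 × 1/16 = 19.4375
Contribution of white-hulled: (20 − 19.4375)² / 19.4375 = 0.0163

0.016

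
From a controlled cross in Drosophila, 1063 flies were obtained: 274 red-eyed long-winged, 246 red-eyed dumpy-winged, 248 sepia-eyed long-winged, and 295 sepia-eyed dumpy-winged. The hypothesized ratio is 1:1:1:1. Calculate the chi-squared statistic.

Expected counts for N = 1063 under a 1:1:1:1 ratio (total parts = 4):
  red-eyed long-winged: 1063 × 1/4 = 265.75
  red-eyed dumpy-winged: 1063 × 1/4 = 265.75
  sepia-eyed long-winged: 1063 × 1/4 = 265.75
  sepia-eyed dumpy-winged: 1063 × 1/4 = 265.75
χ² = Σ (O − E)² / E
  red-eyed long-winged: (274 − 265.75)² / 265.75 = 0.2561
  red-eyed dumpy-winged: (246 − 265.75)² / 265.75 = 1.4678
  sepia-eyed long-winged: (248 − 265.75)² / 265.75 = 1.1856
  sepia-eyed dumpy-winged: (295 − 265.75)² / 265.75 = 3.2194
χ² = 0.2561 + 1.4678 + 1.1856 + 3.2194 = 6.1289 ≈ 6.129

6.129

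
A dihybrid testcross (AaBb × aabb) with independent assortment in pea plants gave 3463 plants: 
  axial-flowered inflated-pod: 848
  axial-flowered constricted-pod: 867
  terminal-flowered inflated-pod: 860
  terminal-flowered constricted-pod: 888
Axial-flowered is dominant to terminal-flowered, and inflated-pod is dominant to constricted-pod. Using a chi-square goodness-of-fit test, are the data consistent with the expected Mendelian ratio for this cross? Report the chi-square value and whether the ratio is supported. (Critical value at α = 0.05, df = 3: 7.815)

0.976; consistent

A dihybrid testcross with independent assortment gives a 1:1:1:1 ratio.
Expected counts for N = 3463 under a 1:1:1:1 ratio (total parts = 4):
  axial-flowered inflated-pod: 3463 × 1/4 = 865.75
  axial-flowered constricted-pod: 3463 × 1/4 = 865.75
  terminal-flowered inflated-pod: 3463 × 1/4 = 865.75
  terminal-flowered constricted-pod: 3463 × 1/4 = 865.75
χ² = Σ (O − E)² / E
  axial-flowered inflated-pod: (848 − 865.75)² / 865.75 = 0.3639
  axial-flowered constricted-pod: (867 − 865.75)² / 865.75 = 0.0018
  terminal-flowered inflated-pod: (860 − 865.75)² / 865.75 = 0.0382
  terminal-flowered constricted-pod: (888 − 865.75)² / 865.75 = 0.5718
χ² = 0.3639 + 0.0018 + 0.0382 + 0.5718 = 0.9757 ≈ 0.976
Degrees of freedom = 4 − 1 = 3; critical value at α = 0.05 is 7.815.
Since 0.976 < 7.815, we fail to reject the null hypothesis — the data are consistent with the 1:1:1:1 ratio.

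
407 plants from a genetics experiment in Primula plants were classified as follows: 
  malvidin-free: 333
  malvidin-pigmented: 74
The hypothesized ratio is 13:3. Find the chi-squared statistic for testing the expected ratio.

0.086

Total ratio parts = 16. Expected numbers out of 407:
  malvidin-free: 407 × 13/16 = 330.6875
  malvidin-pigmented: 407 × 3/16 = 76.3125
χ² = Σ (O − E)² / E
  malvidin-free: (333 − 330.6875)² / 330.6875 = 0.0162
  malvidin-pigmented: (74 − 76.3125)² / 76.3125 = 0.0701
χ² = 0.0162 + 0.0701 = 0.0863 ≈ 0.086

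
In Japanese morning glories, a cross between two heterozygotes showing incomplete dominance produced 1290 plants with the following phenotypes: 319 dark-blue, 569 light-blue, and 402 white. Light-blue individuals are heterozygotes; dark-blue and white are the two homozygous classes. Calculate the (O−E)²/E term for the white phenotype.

With incomplete dominance, a heterozygote × heterozygote cross gives a 1:2:1 phenotypic ratio.
The 1:2:1 ratio has 4 parts, so with N = 1290 the expected counts are:
  dark-blue: 1290 × 1/4 = 322.5
  light-blue: 1290 × 2/4 = 645
  white: 1290 × 1/4 = 322.5
Contribution of white: (402 − 322.5)² / 322.5 = 19.5977

19.598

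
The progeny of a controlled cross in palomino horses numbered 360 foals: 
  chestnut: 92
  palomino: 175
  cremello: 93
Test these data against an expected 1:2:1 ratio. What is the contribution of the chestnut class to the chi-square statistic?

Total ratio parts = 4. Expected numbers out of 360:
  chestnut: 360 × 1/4 = 90
  palomino: 360 × 2/4 = 180
  cremello: 360 × 1/4 = 90
Contribution of chestnut: (92 − 90)² / 90 = 0.0444

0.044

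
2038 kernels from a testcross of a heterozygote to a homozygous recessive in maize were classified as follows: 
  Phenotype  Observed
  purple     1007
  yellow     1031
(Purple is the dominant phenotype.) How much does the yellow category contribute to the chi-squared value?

0.141

A testcross of a heterozygote (Aa × aa) gives a 1:1 phenotypic ratio.
Under the 1:1 hypothesis (Σ ratio = 2, N = 2038):
  purple: 2038 × 1/2 = 1019
  yellow: 2038 × 1/2 = 1019
Contribution of yellow: (1031 − 1019)² / 1019 = 0.1413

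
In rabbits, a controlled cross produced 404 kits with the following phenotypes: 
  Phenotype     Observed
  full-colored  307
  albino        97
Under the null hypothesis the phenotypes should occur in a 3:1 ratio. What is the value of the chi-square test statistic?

The 3:1 ratio has 4 parts, so with N = 404 the expected counts are:
  full-colored: 404 × 3/4 = 303
  albino: 404 × 1/4 = 101
χ² = Σ (O − E)² / E
  full-colored: (307 − 303)² / 303 = 0.0528
  albino: (97 − 101)² / 101 = 0.1584
χ² = 0.0528 + 0.1584 = 0.2112 ≈ 0.211

0.211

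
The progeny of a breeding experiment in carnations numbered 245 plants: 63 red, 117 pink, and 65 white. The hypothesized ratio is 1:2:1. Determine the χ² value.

0.527

Total ratio parts = 4. Expected numbers out of 245:
  red: 245 × 1/4 = 61.25
  pink: 245 × 2/4 = 122.5
  white: 245 × 1/4 = 61.25
χ² = Σ (O − E)² / E
  red: (63 − 61.25)² / 61.25 = 0.0500
  pink: (117 − 122.5)² / 122.5 = 0.2469
  white: (65 − 61.25)² / 61.25 = 0.2296
χ² = 0.0500 + 0.2469 + 0.2296 = 0.5265 ≈ 0.527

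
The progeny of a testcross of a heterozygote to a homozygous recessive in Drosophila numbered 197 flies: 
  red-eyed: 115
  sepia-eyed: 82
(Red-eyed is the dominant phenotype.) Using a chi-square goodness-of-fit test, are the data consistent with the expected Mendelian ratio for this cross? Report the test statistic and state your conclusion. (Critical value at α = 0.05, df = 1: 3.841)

A testcross of a heterozygote (Aa × aa) gives a 1:1 phenotypic ratio.
The 1:1 ratio has 2 parts, so with N = 197 the expected counts are:
  red-eyed: 197 × 1/2 = 98.5
  sepia-eyed: 197 × 1/2 = 98.5
χ² = Σ (O − E)² / E
  red-eyed: (115 − 98.5)² / 98.5 = 2.7640
  sepia-eyed: (82 − 98.5)² / 98.5 = 2.7640
χ² = 2.7640 + 2.7640 = 5.528
Degrees of freedom = 2 − 1 = 1; critical value at α = 0.05 is 3.841.
Since 5.528 > 3.841, we reject the null hypothesis — the data do not fit the 1:1 ratio.

5.528; not consistent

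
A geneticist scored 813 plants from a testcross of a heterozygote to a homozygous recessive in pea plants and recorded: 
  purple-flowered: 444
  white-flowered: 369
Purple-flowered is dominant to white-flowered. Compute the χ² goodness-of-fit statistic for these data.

A testcross of a heterozygote (Aa × aa) gives a 1:1 phenotypic ratio.
The 1:1 ratio has 2 parts, so with N = 813 the expected counts are:
  purple-flowered: 813 × 1/2 = 406.5
  white-flowered: 813 × 1/2 = 406.5
χ² = Σ (O − E)² / E
  purple-flowered: (444 − 406.5)² / 406.5 = 3.4594
  white-flowered: (369 − 406.5)² / 406.5 = 3.4594
χ² = 3.4594 + 3.4594 = 6.9188 ≈ 6.919

6.919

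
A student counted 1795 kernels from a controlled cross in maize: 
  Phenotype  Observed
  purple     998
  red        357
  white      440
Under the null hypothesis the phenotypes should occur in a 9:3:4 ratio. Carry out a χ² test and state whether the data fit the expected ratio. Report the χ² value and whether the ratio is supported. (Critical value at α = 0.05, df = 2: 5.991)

Under the 9:3:4 hypothesis (Σ ratio = 16, N = 1795):
  purple: 1795 × 9/16 = 1009.6875
  red: 1795 × 3/16 = 336.5625
  white: 1795 × 4/16 = 448.75
χ² = Σ (O − E)² / E
  purple: (998 − 1009.6875)² / 1009.6875 = 0.1353
  red: (357 − 336.5625)² / 336.5625 = 1.2411
  white: (440 − 448.75)² / 448.75 = 0.1706
χ² = 0.1353 + 1.2411 + 0.1706 = 1.547
Degrees of freedom = 3 − 1 = 2; critical value at α = 0.05 is 5.991.
Since 1.547 < 5.991, we fail to reject the null hypothesis — the data are consistent with the 9:3:4 ratio.

1.547; consistent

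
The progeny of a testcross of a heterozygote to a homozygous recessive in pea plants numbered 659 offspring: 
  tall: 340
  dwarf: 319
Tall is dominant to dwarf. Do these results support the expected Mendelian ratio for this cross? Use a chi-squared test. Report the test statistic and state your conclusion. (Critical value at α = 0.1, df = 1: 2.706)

A testcross of a heterozygote (Aa × aa) gives a 1:1 phenotypic ratio.
Expected counts for N = 659 under a 1:1 ratio (total parts = 2):
  tall: 659 × 1/2 = 329.5
  dwarf: 659 × 1/2 = 329.5
χ² = Σ (O − E)² / E
  tall: (340 − 329.5)² / 329.5 = 0.3346
  dwarf: (319 − 329.5)² / 329.5 = 0.3346
χ² = 0.3346 + 0.3346 = 0.6692 ≈ 0.669
Degrees of freedom = 2 − 1 = 1; critical value at α = 0.1 is 2.706.
Since 0.669 < 2.706, we fail to reject the null hypothesis — the data are consistent with the 1:1 ratio.

0.669; consistent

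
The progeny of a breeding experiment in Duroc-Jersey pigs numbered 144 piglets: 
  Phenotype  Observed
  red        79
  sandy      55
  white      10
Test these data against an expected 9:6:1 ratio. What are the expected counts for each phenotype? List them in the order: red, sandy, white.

Under the 9:6:1 hypothesis (Σ ratio = 16, N = 144):
  red: 144 × 9/16 = 81
  sandy: 144 × 6/16 = 54
  white: 144 × 1/16 = 9

81, 54, 9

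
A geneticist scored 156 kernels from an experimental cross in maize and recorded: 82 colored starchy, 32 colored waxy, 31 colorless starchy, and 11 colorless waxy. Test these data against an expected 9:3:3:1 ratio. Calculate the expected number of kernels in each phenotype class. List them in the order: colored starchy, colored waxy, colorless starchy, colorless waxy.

Expected counts for N = 156 under a 9:3:3:1 ratio (total parts = 16):
  colored starchy: 156 × 9/16 = 87.75
  colored waxy: 156 × 3/16 = 29.25
  colorless starchy: 156 × 3/16 = 29.25
  colorless waxy: 156 × 1/16 = 9.75

87.75, 29.25, 29.25, 9.75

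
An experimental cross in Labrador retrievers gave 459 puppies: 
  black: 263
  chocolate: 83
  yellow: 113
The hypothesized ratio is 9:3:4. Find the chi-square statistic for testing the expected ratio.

0.225

The 9:3:4 ratio has 16 parts, so with N = 459 the expected counts are:
  black: 459 × 9/16 = 258.1875
  chocolate: 459 × 3/16 = 86.0625
  yellow: 459 × 4/16 = 114.75
χ² = Σ (O − E)² / E
  black: (263 − 258.1875)² / 258.1875 = 0.0897
  chocolate: (83 − 86.0625)² / 86.0625 = 0.1090
  yellow: (113 − 114.75)² / 114.75 = 0.0267
χ² = 0.0897 + 0.1090 + 0.0267 = 0.2254 ≈ 0.225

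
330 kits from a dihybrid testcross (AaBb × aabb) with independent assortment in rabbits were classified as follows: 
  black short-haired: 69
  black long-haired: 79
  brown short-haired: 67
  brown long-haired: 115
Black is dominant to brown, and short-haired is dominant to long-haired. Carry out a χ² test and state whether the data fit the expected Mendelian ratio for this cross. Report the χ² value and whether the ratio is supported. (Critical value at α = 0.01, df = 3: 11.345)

18.073; not consistent

A dihybrid testcross with independent assortment gives a 1:1:1:1 ratio.
Expected counts for N = 330 under a 1:1:1:1 ratio (total parts = 4):
  black short-haired: 330 × 1/4 = 82.5
  black long-haired: 330 × 1/4 = 82.5
  brown short-haired: 330 × 1/4 = 82.5
  brown long-haired: 330 × 1/4 = 82.5
χ² = Σ (O − E)² / E
  black short-haired: (69 − 82.5)² / 82.5 = 2.2091
  black long-haired: (79 − 82.5)² / 82.5 = 0.1485
  brown short-haired: (67 − 82.5)² / 82.5 = 2.9121
  brown long-haired: (115 − 82.5)² / 82.5 = 12.8030
χ² = 2.2091 + 0.1485 + 2.9121 + 12.8030 = 18.0727 ≈ 18.073
Degrees of freedom = 4 − 1 = 3; critical value at α = 0.01 is 11.345.
Since 18.073 > 11.345, we reject the null hypothesis — the data do not fit the 1:1:1:1 ratio.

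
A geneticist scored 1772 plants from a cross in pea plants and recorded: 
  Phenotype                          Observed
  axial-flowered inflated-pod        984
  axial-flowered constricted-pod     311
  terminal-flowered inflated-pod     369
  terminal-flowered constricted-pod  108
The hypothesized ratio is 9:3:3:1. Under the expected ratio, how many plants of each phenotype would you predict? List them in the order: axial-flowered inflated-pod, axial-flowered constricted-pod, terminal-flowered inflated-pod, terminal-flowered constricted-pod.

The 9:3:3:1 ratio has 16 parts, so with N = 1772 the expected counts are:
  axial-flowered inflated-pod: 1772 × 9/16 = 996.75
  axial-flowered constricted-pod: 1772 × 3/16 = 332.25
  terminal-flowered inflated-pod: 1772 × 3/16 = 332.25
  terminal-flowered constricted-pod: 1772 × 1/16 = 110.75

996.75, 332.25, 332.25, 110.75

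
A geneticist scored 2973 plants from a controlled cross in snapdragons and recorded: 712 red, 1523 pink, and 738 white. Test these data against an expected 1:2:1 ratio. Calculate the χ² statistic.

The 1:2:1 ratio has 4 parts, so with N = 2973 the expected counts are:
  red: 2973 × 1/4 = 743.25
  pink: 2973 × 2/4 = 1486.5
  white: 2973 × 1/4 = 743.25
χ² = Σ (O − E)² / E
  red: (712 − 743.25)² / 743.25 = 1.3139
  pink: (1523 − 1486.5)² / 1486.5 = 0.8962
  white: (738 − 743.25)² / 743.25 = 0.0371
χ² = 1.3139 + 0.8962 + 0.0371 = 2.2472 ≈ 2.247

2.247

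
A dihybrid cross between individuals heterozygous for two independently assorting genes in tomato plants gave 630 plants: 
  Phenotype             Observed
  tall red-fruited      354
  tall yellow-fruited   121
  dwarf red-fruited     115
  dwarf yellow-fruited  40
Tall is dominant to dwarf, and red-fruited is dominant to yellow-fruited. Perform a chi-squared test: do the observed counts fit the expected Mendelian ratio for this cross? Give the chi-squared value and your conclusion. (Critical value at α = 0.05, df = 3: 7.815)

A dihybrid F₂ with independent assortment and complete dominance at both loci gives a 9:3:3:1 phenotypic ratio.
The 9:3:3:1 ratio has 16 parts, so with N = 630 the expected counts are:
  tall red-fruited: 630 × 9/16 = 354.375
  tall yellow-fruited: 630 × 3/16 = 118.125
  dwarf red-fruited: 630 × 3/16 = 118.125
  dwarf yellow-fruited: 630 × 1/16 = 39.375
χ² = Σ (O − E)² / E
  tall red-fruited: (354 − 354.375)² / 354.375 = 0.0004
  tall yellow-fruited: (121 − 118.125)² / 118.125 = 0.0700
  dwarf red-fruited: (115 − 118.125)² / 118.125 = 0.0827
  dwarf yellow-fruited: (40 − 39.375)² / 39.375 = 0.0099
χ² = 0.0004 + 0.0700 + 0.0827 + 0.0099 = 0.163
Degrees of freedom = 4 − 1 = 3; critical value at α = 0.05 is 7.815.
Since 0.163 < 7.815, we fail to reject the null hypothesis — the data are consistent with the 9:3:3:1 ratio.

0.163; consistent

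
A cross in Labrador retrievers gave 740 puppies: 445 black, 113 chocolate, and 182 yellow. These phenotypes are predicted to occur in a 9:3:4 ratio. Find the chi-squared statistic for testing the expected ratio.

6.813

Expected counts for N = 740 under a 9:3:4 ratio (total parts = 16):
  black: 740 × 9/16 = 416.25
  chocolate: 740 × 3/16 = 138.75
  yellow: 740 × 4/16 = 185
χ² = Σ (O − E)² / E
  black: (445 − 416.25)² / 416.25 = 1.9857
  chocolate: (113 − 138.75)² / 138.75 = 4.7788
  yellow: (182 − 185)² / 185 = 0.0486
χ² = 1.9857 + 4.7788 + 0.0486 = 6.8131 ≈ 6.813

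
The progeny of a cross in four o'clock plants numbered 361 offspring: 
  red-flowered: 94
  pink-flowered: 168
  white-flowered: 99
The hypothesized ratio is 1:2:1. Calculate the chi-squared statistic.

1.870

Total ratio parts = 4. Expected numbers out of 361:
  red-flowered: 361 × 1/4 = 90.25
  pink-flowered: 361 × 2/4 = 180.5
  white-flowered: 361 × 1/4 = 90.25
χ² = Σ (O − E)² / E
  red-flowered: (94 − 90.25)² / 90.25 = 0.1558
  pink-flowered: (168 − 180.5)² / 180.5 = 0.8657
  white-flowered: (99 − 90.25)² / 90.25 = 0.8483
χ² = 0.1558 + 0.8657 + 0.8483 = 1.8698 ≈ 1.870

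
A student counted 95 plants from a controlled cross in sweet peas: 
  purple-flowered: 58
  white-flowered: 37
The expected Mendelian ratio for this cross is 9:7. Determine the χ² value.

0.890

Expected counts for N = 95 under a 9:7 ratio (total parts = 16):
  purple-flowered: 95 × 9/16 = 53.4375
  white-flowered: 95 × 7/16 = 41.5625
χ² = Σ (O − E)² / E
  purple-flowered: (58 − 53.4375)² / 53.4375 = 0.3895
  white-flowered: (37 − 41.5625)² / 41.5625 = 0.5008
χ² = 0.3895 + 0.5008 = 0.8903 ≈ 0.890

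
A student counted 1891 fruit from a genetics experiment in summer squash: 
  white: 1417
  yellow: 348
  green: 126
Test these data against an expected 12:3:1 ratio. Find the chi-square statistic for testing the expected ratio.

0.639

The 12:3:1 ratio has 16 parts, so with N = 1891 the expected counts are:
  white: 1891 × 12/16 = 1418.25
  yellow: 1891 × 3/16 = 354.5625
  green: 1891 × 1/16 = 118.1875
χ² = Σ (O − E)² / E
  white: (1417 − 1418.25)² / 1418.25 = 0.0011
  yellow: (348 − 354.5625)² / 354.5625 = 0.1215
  green: (126 − 118.1875)² / 118.1875 = 0.5164
χ² = 0.0011 + 0.1215 + 0.5164 = 0.639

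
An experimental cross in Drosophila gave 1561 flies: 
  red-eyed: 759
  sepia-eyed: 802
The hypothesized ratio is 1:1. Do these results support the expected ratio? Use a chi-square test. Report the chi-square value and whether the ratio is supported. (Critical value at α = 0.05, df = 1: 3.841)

Under the 1:1 hypothesis (Σ ratio = 2, N = 1561):
  red-eyed: 1561 × 1/2 = 780.5
  sepia-eyed: 1561 × 1/2 = 780.5
χ² = Σ (O − E)² / E
  red-eyed: (759 − 780.5)² / 780.5 = 0.5922
  sepia-eyed: (802 − 780.5)² / 780.5 = 0.5922
χ² = 0.5922 + 0.5922 = 1.1844 ≈ 1.184
Degrees of freedom = 2 − 1 = 1; critical value at α = 0.05 is 3.841.
Since 1.184 < 3.841, we fail to reject the null hypothesis — the data are consistent with the 1:1 ratio.

1.184; consistent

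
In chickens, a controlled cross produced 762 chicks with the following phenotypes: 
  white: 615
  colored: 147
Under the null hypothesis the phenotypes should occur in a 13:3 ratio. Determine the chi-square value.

0.147

Expected counts for N = 762 under a 13:3 ratio (total parts = 16):
  white: 762 × 13/16 = 619.125
  colored: 762 × 3/16 = 142.875
χ² = Σ (O − E)² / E
  white: (615 − 619.125)² / 619.125 = 0.0275
  colored: (147 − 142.875)² / 142.875 = 0.1191
χ² = 0.0275 + 0.1191 = 0.1466 ≈ 0.147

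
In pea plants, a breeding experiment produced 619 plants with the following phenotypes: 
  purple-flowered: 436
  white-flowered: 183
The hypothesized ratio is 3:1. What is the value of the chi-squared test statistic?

Expected counts for N = 619 under a 3:1 ratio (total parts = 4):
  purple-flowered: 619 × 3/4 = 464.25
  white-flowered: 619 × 1/4 = 154.75
χ² = Σ (O − E)² / E
  purple-flowered: (436 − 464.25)² / 464.25 = 1.7190
  white-flowered: (183 − 154.75)² / 154.75 = 5.1571
χ² = 1.7190 + 5.1571 = 6.8761 ≈ 6.876

6.876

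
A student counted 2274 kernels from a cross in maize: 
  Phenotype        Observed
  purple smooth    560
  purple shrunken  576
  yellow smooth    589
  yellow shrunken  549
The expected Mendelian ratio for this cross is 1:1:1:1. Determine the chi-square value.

1.634

The 1:1:1:1 ratio has 4 parts, so with N = 2274 the expected counts are:
  purple smooth: 2274 × 1/4 = 568.5
  purple shrunken: 2274 × 1/4 = 568.5
  yellow smooth: 2274 × 1/4 = 568.5
  yellow shrunken: 2274 × 1/4 = 568.5
χ² = Σ (O − E)² / E
  purple smooth: (560 − 568.5)² / 568.5 = 0.1271
  purple shrunken: (576 − 568.5)² / 568.5 = 0.0989
  yellow smooth: (589 − 568.5)² / 568.5 = 0.7392
  yellow shrunken: (549 − 568.5)² / 568.5 = 0.6689
χ² = 0.1271 + 0.0989 + 0.7392 + 0.6689 = 1.6341 ≈ 1.634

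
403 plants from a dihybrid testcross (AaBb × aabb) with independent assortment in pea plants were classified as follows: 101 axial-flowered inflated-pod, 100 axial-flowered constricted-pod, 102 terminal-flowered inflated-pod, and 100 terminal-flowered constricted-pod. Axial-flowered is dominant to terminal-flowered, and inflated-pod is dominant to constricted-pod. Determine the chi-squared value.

A dihybrid testcross with independent assortment gives a 1:1:1:1 ratio.
The 1:1:1:1 ratio has 4 parts, so with N = 403 the expected counts are:
  axial-flowered inflated-pod: 403 × 1/4 = 100.75
  axial-flowered constricted-pod: 403 × 1/4 = 100.75
  terminal-flowered inflated-pod: 403 × 1/4 = 100.75
  terminal-flowered constricted-pod: 403 × 1/4 = 100.75
χ² = Σ (O − E)² / E
  axial-flowered inflated-pod: (101 − 100.75)² / 100.75 = 0.0006
  axial-flowered constricted-pod: (100 − 100.75)² / 100.75 = 0.0056
  terminal-flowered inflated-pod: (102 − 100.75)² / 100.75 = 0.0155
  terminal-flowered constricted-pod: (100 − 100.75)² / 100.75 = 0.0056
χ² = 0.0006 + 0.0056 + 0.0155 + 0.0056 = 0.0273 ≈ 0.027

0.027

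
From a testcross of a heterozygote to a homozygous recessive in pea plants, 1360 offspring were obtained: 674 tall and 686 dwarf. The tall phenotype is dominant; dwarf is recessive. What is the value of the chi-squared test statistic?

0.106

A testcross of a heterozygote (Aa × aa) gives a 1:1 phenotypic ratio.
Under the 1:1 hypothesis (Σ ratio = 2, N = 1360):
  tall: 1360 × 1/2 = 680
  dwarf: 1360 × 1/2 = 680
χ² = Σ (O − E)² / E
  tall: (674 − 680)² / 680 = 0.0529
  dwarf: (686 − 680)² / 680 = 0.0529
χ² = 0.0529 + 0.0529 = 0.1058 ≈ 0.106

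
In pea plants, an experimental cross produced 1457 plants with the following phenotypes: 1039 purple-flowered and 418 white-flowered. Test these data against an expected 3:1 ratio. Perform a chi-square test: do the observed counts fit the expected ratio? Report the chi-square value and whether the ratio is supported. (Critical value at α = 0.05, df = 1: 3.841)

10.575; not consistent

Total ratio parts = 4. Expected numbers out of 1457:
  purple-flowered: 1457 × 3/4 = 1092.75
  white-flowered: 1457 × 1/4 = 364.25
χ² = Σ (O − E)² / E
  purple-flowered: (1039 − 1092.75)² / 1092.75 = 2.6438
  white-flowered: (418 − 364.25)² / 364.25 = 7.9315
χ² = 2.6438 + 7.9315 = 10.5753 ≈ 10.575
Degrees of freedom = 2 − 1 = 1; critical value at α = 0.05 is 3.841.
Since 10.575 > 3.841, we reject the null hypothesis — the data do not fit the 3:1 ratio.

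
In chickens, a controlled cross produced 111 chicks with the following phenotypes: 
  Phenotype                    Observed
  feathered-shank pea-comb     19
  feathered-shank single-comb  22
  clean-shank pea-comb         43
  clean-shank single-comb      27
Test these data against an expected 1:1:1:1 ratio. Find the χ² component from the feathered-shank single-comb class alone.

Total ratio parts = 4. Expected numbers out of 111:
  feathered-shank pea-comb: 111 × 1/4 = 27.75
  feathered-shank single-comb: 111 × 1/4 = 27.75
  clean-shank pea-comb: 111 × 1/4 = 27.75
  clean-shank single-comb: 111 × 1/4 = 27.75
Contribution of feathered-shank single-comb: (22 − 27.75)² / 27.75 = 1.1914

1.191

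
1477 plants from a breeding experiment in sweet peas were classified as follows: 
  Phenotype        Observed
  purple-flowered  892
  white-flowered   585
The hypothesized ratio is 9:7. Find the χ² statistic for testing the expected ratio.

Total ratio parts = 16. Expected numbers out of 1477:
  purple-flowered: 1477 × 9/16 = 830.8125
  white-flowered: 1477 × 7/16 = 646.1875
χ² = Σ (O − E)² / E
  purple-flowered: (892 − 830.8125)² / 830.8125 = 4.5063
  white-flowered: (585 − 646.1875)² / 646.1875 = 5.7938
χ² = 4.5063 + 5.7938 = 10.3001 ≈ 10.300

10.300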